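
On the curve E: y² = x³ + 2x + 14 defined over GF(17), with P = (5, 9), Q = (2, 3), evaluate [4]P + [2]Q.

(5, 9)

First 4P:
Double-and-add on 4 = (100)₂. Start with P = (5, 9) for the leading 1-bit.
double: tangent at (5, 9): λ = (3·5² + 2)/(2·9) ≡ 9/1. 1⁻¹ ≡ 1 (mod 17), so λ ≡ 9·1 ≡ 9.
  x = λ² - 5 - 5 = 81 - 10 ≡ 3; y = λ·(5 - 3) - 9 ≡ 9. → (3, 9)
double: tangent at (3, 9): λ = (3·3² + 2)/(2·9) ≡ 12/1. 1⁻¹ ≡ 1 (mod 17), so λ ≡ 12·1 ≡ 12.
  x = λ² - 3 - 3 = 144 - 6 ≡ 2; y = λ·(3 - 2) - 9 ≡ 3. → (2, 3)
4P = (2, 3).
Next 2Q:
Repeated addition: build up to 2Q.
2Q: tangent at (2, 3): λ = (3·2² + 2)/(2·3) ≡ 14/6. 6⁻¹ ≡ 3 (mod 17), so λ ≡ 14·3 ≡ 8.
  x = λ² - 2 - 2 = 64 - 4 ≡ 9; y = λ·(2 - 9) - 3 ≡ 9. → (9, 9)
2Q = (9, 9).
Finally 4P + 2Q:
(2, 3) + (9, 9). λ = (9 - 3)/(9 - 2) ≡ 6/7 mod 17. 7⁻¹ ≡ 5 (mod 17) since 7·5 = 35 ≡ 1, so λ ≡ 13.
  x = λ² - 2 - 9 = 169 - 11 ≡ 5; y = λ·(2 - 5) - 3 ≡ 9. → (5, 9)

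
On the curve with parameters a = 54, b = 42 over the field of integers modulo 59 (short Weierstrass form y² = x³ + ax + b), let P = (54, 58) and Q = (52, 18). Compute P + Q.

(54, 58) + (52, 18). λ = (18 - 58)/(52 - 54) ≡ 19/57 mod 59. 57⁻¹ ≡ 29 (mod 59) since 57·29 = 1653 ≡ 1, so λ ≡ 20.
  x = λ² - 54 - 52 = 400 - 106 ≡ 58; y = λ·(54 - 58) - 58 ≡ 39. → (58, 39)

(58, 39)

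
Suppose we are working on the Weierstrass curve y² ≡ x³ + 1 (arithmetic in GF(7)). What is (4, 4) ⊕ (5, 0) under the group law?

(0, 1)

(4, 4) + (5, 0). λ = (0 - 4)/(5 - 4) ≡ 3/1 mod 7. 1⁻¹ ≡ 1 (mod 7) since 1·1 = 1 ≡ 1, so λ ≡ 3.
  x = λ² - 4 - 5 = 9 - 9 ≡ 0; y = λ·(4 - 0) - 4 ≡ 1. → (0, 1)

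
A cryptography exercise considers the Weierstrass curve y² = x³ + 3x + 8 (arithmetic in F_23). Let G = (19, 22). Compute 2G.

tangent at (19, 22): λ = (3·19² + 3)/(2·22) ≡ 5/21. 21⁻¹ ≡ 11 (mod 23), so λ ≡ 5·11 ≡ 9.
  x = λ² - 19 - 19 = 81 - 38 ≡ 20; y = λ·(19 - 20) - 22 ≡ 15. → (20, 15)

(20, 15)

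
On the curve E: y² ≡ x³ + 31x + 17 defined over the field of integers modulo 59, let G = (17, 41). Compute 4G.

Repeated addition: build up to 4G.
2G: tangent at (17, 41): λ = (3·17² + 31)/(2·41) ≡ 13/23. 23⁻¹ ≡ 18 (mod 59), so λ ≡ 13·18 ≡ 57.
  x = λ² - 17 - 17 = 3249 - 34 ≡ 29; y = λ·(17 - 29) - 41 ≡ 42. → (29, 42)
3G: (29, 42) + (17, 41). λ = (41 - 42)/(17 - 29) ≡ 58/47 mod 59. 47⁻¹ ≡ 54 (mod 59) since 47·54 = 2538 ≡ 1, so λ ≡ 5.
  x = λ² - 29 - 17 = 25 - 46 ≡ 38; y = λ·(29 - 38) - 42 ≡ 31. → (38, 31)
4G: (38, 31) + (17, 41). λ = (41 - 31)/(17 - 38) ≡ 10/38 mod 59. 38⁻¹ ≡ 14 (mod 59), so λ ≡ 22.
  x = λ² - 38 - 17 = 484 - 55 ≡ 16; y = λ·(38 - 16) - 31 ≡ 40. → (16, 40)

(16, 40)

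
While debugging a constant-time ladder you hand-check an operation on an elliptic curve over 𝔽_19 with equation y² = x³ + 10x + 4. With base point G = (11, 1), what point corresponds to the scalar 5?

(11, 1)

Repeated addition: build up to 5G.
2G: tangent at (11, 1): λ = (3·11² + 10)/(2·1) ≡ 12/2. 2⁻¹ ≡ 10 (mod 19), so λ ≡ 12·10 ≡ 6.
  x = λ² - 11 - 11 = 36 - 22 ≡ 14; y = λ·(11 - 14) - 1 ≡ 0. → (14, 0)
3G: (14, 0) + (11, 1). λ = (1 - 0)/(11 - 14) ≡ 1/16 mod 19. 16⁻¹ ≡ 6 (mod 19) since 16·6 = 96 ≡ 1, so λ ≡ 6.
  x = λ² - 14 - 11 = 36 - 25 ≡ 11; y = λ·(14 - 11) - 0 ≡ 18. → (11, 18)
4G: (11, 18) + (11, 1): same x and y₁ ≡ -y₂, so the sum is O.
5G: O + (11, 1) = (11, 1) (identity).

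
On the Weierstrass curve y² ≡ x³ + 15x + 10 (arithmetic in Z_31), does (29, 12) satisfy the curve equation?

y² = 12² ≡ 20; x³ + 15x + 10 = 24834 ≡ 3 (mod 31). 20 ≠ 3.

no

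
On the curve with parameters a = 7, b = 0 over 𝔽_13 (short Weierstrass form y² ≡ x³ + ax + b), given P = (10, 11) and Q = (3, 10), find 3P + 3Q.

O

First 3P:
Repeated addition: build up to 3P.
2P: tangent at (10, 11): λ = (3·10² + 7)/(2·11) ≡ 8/9. 9⁻¹ ≡ 3 (mod 13), so λ ≡ 8·3 ≡ 11.
  x = λ² - 10 - 10 = 121 - 20 ≡ 10; y = λ·(10 - 10) - 11 ≡ 2. → (10, 2)
3P: (10, 2) + (10, 11): same x and y₁ ≡ -y₂, so the sum is O.
3P = O.
Next 3Q:
Repeated addition: build up to 3Q.
2Q: tangent at (3, 10): λ = (3·3² + 7)/(2·10) ≡ 8/7. 7⁻¹ ≡ 2 (mod 13) since 7·2 = 14 ≡ 1, so λ ≡ 8·2 ≡ 3.
  x = λ² - 3 - 3 = 9 - 6 ≡ 3; y = λ·(3 - 3) - 10 ≡ 3. → (3, 3)
3Q: (3, 3) + (3, 10): same x and y₁ ≡ -y₂, so the sum is O.
3Q = O.
Finally 3P + 3Q:
O + O = O (identity).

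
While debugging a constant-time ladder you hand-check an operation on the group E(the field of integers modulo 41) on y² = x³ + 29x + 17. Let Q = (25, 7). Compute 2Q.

(37, 1)

tangent at (25, 7): λ = (3·25² + 29)/(2·7) ≡ 18/14. 14⁻¹ ≡ 3 (mod 41), so λ ≡ 18·3 ≡ 13.
  x = λ² - 25 - 25 = 169 - 50 ≡ 37; y = λ·(25 - 37) - 7 ≡ 1. → (37, 1)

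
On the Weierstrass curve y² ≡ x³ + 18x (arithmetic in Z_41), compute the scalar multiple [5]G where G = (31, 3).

(31, 3)

Double-and-add on 5 = (101)₂. Start with G = (31, 3) for the leading 1-bit.
double: tangent at (31, 3): λ = (3·31² + 18)/(2·3) ≡ 31/6. 6⁻¹ ≡ 7 (mod 41) since 6·7 = 42 ≡ 1, so λ ≡ 31·7 ≡ 12.
  x = λ² - 31 - 31 = 144 - 62 ≡ 0; y = λ·(31 - 0) - 3 ≡ 0. → (0, 0)
double: (0, 0) + (0, 0): same x and y₁ ≡ -y₂, so the sum is O.
add G: O + (31, 3) = (31, 3) (identity).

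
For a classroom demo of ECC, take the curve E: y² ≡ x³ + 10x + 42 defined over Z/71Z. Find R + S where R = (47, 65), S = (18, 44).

(47, 65) + (18, 44). λ = (44 - 65)/(18 - 47) ≡ 50/42 mod 71. 42⁻¹ ≡ 22 (mod 71), so λ ≡ 35.
  x = λ² - 47 - 18 = 1225 - 65 ≡ 24; y = λ·(47 - 24) - 65 ≡ 30. → (24, 30)

(24, 30)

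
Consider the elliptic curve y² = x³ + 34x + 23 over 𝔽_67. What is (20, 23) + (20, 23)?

(66, 16)

tangent at (20, 23): λ = (3·20² + 34)/(2·23) ≡ 28/46. 46⁻¹ ≡ 51 (mod 67), so λ ≡ 28·51 ≡ 21.
  x = λ² - 20 - 20 = 441 - 40 ≡ 66; y = λ·(20 - 66) - 23 ≡ 16. → (66, 16)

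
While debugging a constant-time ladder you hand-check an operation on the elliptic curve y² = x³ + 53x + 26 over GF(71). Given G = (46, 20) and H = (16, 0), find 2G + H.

(22, 14)

First 2G:
Repeated addition: build up to 2G.
2G: tangent at (46, 20): λ = (3·46² + 53)/(2·20) ≡ 11/40. 40⁻¹ ≡ 16 (mod 71), so λ ≡ 11·16 ≡ 34.
  x = λ² - 46 - 46 = 1156 - 92 ≡ 70; y = λ·(46 - 70) - 20 ≡ 16. → (70, 16)
2G = (70, 16).
Finally 2G + H:
(70, 16) + (16, 0). λ = (0 - 16)/(16 - 70) ≡ 55/17 mod 71. 17⁻¹ ≡ 46 (mod 71), so λ ≡ 45.
  x = λ² - 70 - 16 = 2025 - 86 ≡ 22; y = λ·(70 - 22) - 16 ≡ 14. → (22, 14)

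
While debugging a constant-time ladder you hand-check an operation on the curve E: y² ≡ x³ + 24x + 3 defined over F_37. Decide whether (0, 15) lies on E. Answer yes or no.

yes

y² = 15² ≡ 3; x³ + 24x + 3 = 3 ≡ 3 (mod 37). 3 = 3.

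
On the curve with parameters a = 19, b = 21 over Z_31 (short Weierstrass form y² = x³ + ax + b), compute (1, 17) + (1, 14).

The two points share x = 1 and their y-coordinates satisfy 17 + 14 ≡ 0 (mod 31), so they are inverses. Their sum is O.

O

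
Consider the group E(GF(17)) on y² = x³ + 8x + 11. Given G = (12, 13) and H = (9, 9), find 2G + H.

(15, 15)

First 2G:
Repeated addition: build up to 2G.
2G: tangent at (12, 13): λ = (3·12² + 8)/(2·13) ≡ 15/9. 9⁻¹ ≡ 2 (mod 17), so λ ≡ 15·2 ≡ 13.
  x = λ² - 12 - 12 = 169 - 24 ≡ 9; y = λ·(12 - 9) - 13 ≡ 9. → (9, 9)
2G = (9, 9).
Finally 2G + H:
tangent at (9, 9): λ = (3·9² + 8)/(2·9) ≡ 13/1. 1⁻¹ ≡ 1 (mod 17), so λ ≡ 13·1 ≡ 13.
  x = λ² - 9 - 9 = 169 - 18 ≡ 15; y = λ·(9 - 15) - 9 ≡ 15. → (15, 15)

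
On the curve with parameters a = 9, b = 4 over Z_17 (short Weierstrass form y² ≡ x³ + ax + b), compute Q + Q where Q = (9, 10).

(0, 15)

tangent at (9, 10): λ = (3·9² + 9)/(2·10) ≡ 14/3. 3⁻¹ ≡ 6 (mod 17) since 3·6 = 18 ≡ 1, so λ ≡ 14·6 ≡ 16.
  x = λ² - 9 - 9 = 256 - 18 ≡ 0; y = λ·(9 - 0) - 10 ≡ 15. → (0, 15)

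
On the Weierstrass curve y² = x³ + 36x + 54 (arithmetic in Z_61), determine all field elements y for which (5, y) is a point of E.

x³ + 36x + 54 = 359 ≡ 54 (mod 61).
54 is a non-residue mod 61; no y exists.

none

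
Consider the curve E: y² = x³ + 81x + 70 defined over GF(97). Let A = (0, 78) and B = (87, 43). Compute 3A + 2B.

First 3A:
Repeated addition: build up to 3A.
2A: tangent at (0, 78): λ = (3·0² + 81)/(2·78) ≡ 81/59. 59⁻¹ ≡ 74 (mod 97) since 59·74 = 4366 ≡ 1, so λ ≡ 81·74 ≡ 77.
  x = λ² - 0 - 0 = 5929 - 0 ≡ 12; y = λ·(0 - 12) - 78 ≡ 65. → (12, 65)
3A: (12, 65) + (0, 78). λ = (78 - 65)/(0 - 12) ≡ 13/85 mod 97. 85⁻¹ ≡ 8 (mod 97) since 85·8 = 680 ≡ 1, so λ ≡ 7.
  x = λ² - 12 - 0 = 49 - 12 ≡ 37; y = λ·(12 - 37) - 65 ≡ 51. → (37, 51)
3A = (37, 51).
Next 2B:
Repeated addition: build up to 2B.
2B: tangent at (87, 43): λ = (3·87² + 81)/(2·43) ≡ 90/86. 86⁻¹ ≡ 44 (mod 97) since 86·44 = 3784 ≡ 1, so λ ≡ 90·44 ≡ 80.
  x = λ² - 87 - 87 = 6400 - 174 ≡ 18; y = λ·(87 - 18) - 43 ≡ 45. → (18, 45)
2B = (18, 45).
Finally 3A + 2B:
(37, 51) + (18, 45). λ = (45 - 51)/(18 - 37) ≡ 91/78 mod 97. 78⁻¹ ≡ 51 (mod 97) since 78·51 = 3978 ≡ 1, so λ ≡ 82.
  x = λ² - 37 - 18 = 6724 - 55 ≡ 73; y = λ·(37 - 73) - 51 ≡ 4. → (73, 4)

(73, 4)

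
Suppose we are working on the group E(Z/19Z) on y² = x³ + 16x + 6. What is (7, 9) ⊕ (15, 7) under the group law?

(7, 9) + (15, 7). λ = (7 - 9)/(15 - 7) ≡ 17/8 mod 19. 8⁻¹ ≡ 12 (mod 19), so λ ≡ 14.
  x = λ² - 7 - 15 = 196 - 22 ≡ 3; y = λ·(7 - 3) - 9 ≡ 9. → (3, 9)

(3, 9)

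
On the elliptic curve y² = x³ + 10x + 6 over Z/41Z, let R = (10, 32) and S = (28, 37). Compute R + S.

(7, 3)

(10, 32) + (28, 37). λ = (37 - 32)/(28 - 10) ≡ 5/18 mod 41. 18⁻¹ ≡ 16 (mod 41) since 18·16 = 288 ≡ 1, so λ ≡ 39.
  x = λ² - 10 - 28 = 1521 - 38 ≡ 7; y = λ·(10 - 7) - 32 ≡ 3. → (7, 3)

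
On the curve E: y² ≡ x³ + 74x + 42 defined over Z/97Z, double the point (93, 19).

(57, 20)

tangent at (93, 19): λ = (3·93² + 74)/(2·19) ≡ 25/38. 38⁻¹ ≡ 23 (mod 97) since 38·23 = 874 ≡ 1, so λ ≡ 25·23 ≡ 90.
  x = λ² - 93 - 93 = 8100 - 186 ≡ 57; y = λ·(93 - 57) - 19 ≡ 20. → (57, 20)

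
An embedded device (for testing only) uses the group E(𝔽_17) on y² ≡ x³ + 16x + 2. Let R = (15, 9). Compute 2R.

(6, 5)

tangent at (15, 9): λ = (3·15² + 16)/(2·9) ≡ 11/1. 1⁻¹ ≡ 1 (mod 17) since 1·1 = 1 ≡ 1, so λ ≡ 11·1 ≡ 11.
  x = λ² - 15 - 15 = 121 - 30 ≡ 6; y = λ·(15 - 6) - 9 ≡ 5. → (6, 5)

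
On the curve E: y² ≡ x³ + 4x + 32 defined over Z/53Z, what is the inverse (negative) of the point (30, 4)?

-(30, 4) = (30, -4 mod 53) = (30, 49).

(30, 49)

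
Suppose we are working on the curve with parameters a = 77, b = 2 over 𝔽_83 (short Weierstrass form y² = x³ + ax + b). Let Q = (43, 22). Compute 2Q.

tangent at (43, 22): λ = (3·43² + 77)/(2·22) ≡ 63/44. 44⁻¹ ≡ 17 (mod 83), so λ ≡ 63·17 ≡ 75.
  x = λ² - 43 - 43 = 5625 - 86 ≡ 61; y = λ·(43 - 61) - 22 ≡ 39. → (61, 39)

(61, 39)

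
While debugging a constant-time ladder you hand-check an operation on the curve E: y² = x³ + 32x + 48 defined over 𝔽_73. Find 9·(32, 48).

(34, 61)

Write P = (32, 48).
Repeated addition: build up to 9P.
2P: tangent at (32, 48): λ = (3·32² + 32)/(2·48) ≡ 38/23. 23⁻¹ ≡ 54 (mod 73), so λ ≡ 38·54 ≡ 8.
  x = λ² - 32 - 32 = 64 - 64 ≡ 0; y = λ·(32 - 0) - 48 ≡ 62. → (0, 62)
3P: (0, 62) + (32, 48). λ = (48 - 62)/(32 - 0) ≡ 59/32 mod 73. 32⁻¹ ≡ 16 (mod 73), so λ ≡ 68.
  x = λ² - 0 - 32 = 4624 - 32 ≡ 66; y = λ·(0 - 66) - 62 ≡ 49. → (66, 49)
4P: (66, 49) + (32, 48). λ = (48 - 49)/(32 - 66) ≡ 72/39 mod 73. 39⁻¹ ≡ 15 (mod 73), so λ ≡ 58.
  x = λ² - 66 - 32 = 3364 - 98 ≡ 54; y = λ·(66 - 54) - 49 ≡ 63. → (54, 63)
5P: (54, 63) + (32, 48). λ = (48 - 63)/(32 - 54) ≡ 58/51 mod 73. 51⁻¹ ≡ 63 (mod 73), so λ ≡ 4.
  x = λ² - 54 - 32 = 16 - 86 ≡ 3; y = λ·(54 - 3) - 63 ≡ 68. → (3, 68)
6P: (3, 68) + (32, 48). λ = (48 - 68)/(32 - 3) ≡ 53/29 mod 73. 29⁻¹ ≡ 68 (mod 73), so λ ≡ 27.
  x = λ² - 3 - 32 = 729 - 35 ≡ 37; y = λ·(3 - 37) - 68 ≡ 36. → (37, 36)
7P: (37, 36) + (32, 48). λ = (48 - 36)/(32 - 37) ≡ 12/68 mod 73. 68⁻¹ ≡ 29 (mod 73), so λ ≡ 56.
  x = λ² - 37 - 32 = 3136 - 69 ≡ 1; y = λ·(37 - 1) - 36 ≡ 9. → (1, 9)
8P: (1, 9) + (32, 48). λ = (48 - 9)/(32 - 1) ≡ 39/31 mod 73. 31⁻¹ ≡ 33 (mod 73) since 31·33 = 1023 ≡ 1, so λ ≡ 46.
  x = λ² - 1 - 32 = 2116 - 33 ≡ 39; y = λ·(1 - 39) - 9 ≡ 68. → (39, 68)
9P: (39, 68) + (32, 48). λ = (48 - 68)/(32 - 39) ≡ 53/66 mod 73. 66⁻¹ ≡ 52 (mod 73), so λ ≡ 55.
  x = λ² - 39 - 32 = 3025 - 71 ≡ 34; y = λ·(39 - 34) - 68 ≡ 61. → (34, 61)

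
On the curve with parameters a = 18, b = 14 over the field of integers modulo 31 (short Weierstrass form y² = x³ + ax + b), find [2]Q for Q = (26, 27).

(10, 4)

tangent at (26, 27): λ = (3·26² + 18)/(2·27) ≡ 0/23. 23⁻¹ ≡ 27 (mod 31) since 23·27 = 621 ≡ 1, so λ ≡ 0·27 ≡ 0.
  x = λ² - 26 - 26 = 0 - 52 ≡ 10; y = λ·(26 - 10) - 27 ≡ 4. → (10, 4)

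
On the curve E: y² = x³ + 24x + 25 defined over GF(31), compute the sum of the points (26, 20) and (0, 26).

(30, 0)

(26, 20) + (0, 26). λ = (26 - 20)/(0 - 26) ≡ 6/5 mod 31. 5⁻¹ ≡ 25 (mod 31) since 5·25 = 125 ≡ 1, so λ ≡ 26.
  x = λ² - 26 - 0 = 676 - 26 ≡ 30; y = λ·(26 - 30) - 20 ≡ 0. → (30, 0)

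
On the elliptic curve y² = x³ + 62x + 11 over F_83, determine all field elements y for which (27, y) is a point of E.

28, 55

x³ + 62x + 11 = 21368 ≡ 37 (mod 83).
Square roots of 37 mod 83: 28 and 55 (since 28² = 784 ≡ 37).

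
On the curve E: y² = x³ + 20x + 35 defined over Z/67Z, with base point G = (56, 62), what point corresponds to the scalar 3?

Repeated addition: build up to 3G.
2G: tangent at (56, 62): λ = (3·56² + 20)/(2·62) ≡ 48/57. 57⁻¹ ≡ 20 (mod 67), so λ ≡ 48·20 ≡ 22.
  x = λ² - 56 - 56 = 484 - 112 ≡ 37; y = λ·(56 - 37) - 62 ≡ 21. → (37, 21)
3G: (37, 21) + (56, 62). λ = (62 - 21)/(56 - 37) ≡ 41/19 mod 67. 19⁻¹ ≡ 60 (mod 67) since 19·60 = 1140 ≡ 1, so λ ≡ 48.
  x = λ² - 37 - 56 = 2304 - 93 ≡ 0; y = λ·(37 - 0) - 21 ≡ 13. → (0, 13)

(0, 13)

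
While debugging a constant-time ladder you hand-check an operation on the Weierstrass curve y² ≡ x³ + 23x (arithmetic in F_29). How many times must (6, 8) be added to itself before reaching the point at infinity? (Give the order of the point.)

2P: tangent at (6, 8): λ = (3·6² + 23)/(2·8) ≡ 15/16. 16⁻¹ ≡ 20 (mod 29) since 16·20 = 320 ≡ 1, so λ ≡ 15·20 ≡ 10.
  x = λ² - 6 - 6 = 100 - 12 ≡ 1; y = λ·(6 - 1) - 8 ≡ 13. → (1, 13)
3P: (1, 13) + (6, 8). λ = (8 - 13)/(6 - 1) ≡ 24/5 mod 29. 5⁻¹ ≡ 6 (mod 29) since 5·6 = 30 ≡ 1, so λ ≡ 28.
  x = λ² - 1 - 6 = 784 - 7 ≡ 23; y = λ·(1 - 23) - 13 ≡ 9. → (23, 9)
4P: (23, 9) + (6, 8). λ = (8 - 9)/(6 - 23) ≡ 28/12 mod 29. 12⁻¹ ≡ 17 (mod 29) since 12·17 = 204 ≡ 1, so λ ≡ 12.
  x = λ² - 23 - 6 = 144 - 29 ≡ 28; y = λ·(23 - 28) - 9 ≡ 18. → (28, 18)
5P: (28, 18) + (6, 8). λ = (8 - 18)/(6 - 28) ≡ 19/7 mod 29. 7⁻¹ ≡ 25 (mod 29) since 7·25 = 175 ≡ 1, so λ ≡ 11.
  x = λ² - 28 - 6 = 121 - 34 ≡ 0; y = λ·(28 - 0) - 18 ≡ 0. → (0, 0)
6P: (0, 0) + (6, 8). λ = (8 - 0)/(6 - 0) ≡ 8/6 mod 29. 6⁻¹ ≡ 5 (mod 29) since 6·5 = 30 ≡ 1, so λ ≡ 11.
  x = λ² - 0 - 6 = 121 - 6 ≡ 28; y = λ·(0 - 28) - 0 ≡ 11. → (28, 11)
7P: (28, 11) + (6, 8). λ = (8 - 11)/(6 - 28) ≡ 26/7 mod 29. 7⁻¹ ≡ 25 (mod 29) since 7·25 = 175 ≡ 1, so λ ≡ 12.
  x = λ² - 28 - 6 = 144 - 34 ≡ 23; y = λ·(28 - 23) - 11 ≡ 20. → (23, 20)
8P: (23, 20) + (6, 8). λ = (8 - 20)/(6 - 23) ≡ 17/12 mod 29. 12⁻¹ ≡ 17 (mod 29) since 12·17 = 204 ≡ 1, so λ ≡ 28.
  x = λ² - 23 - 6 = 784 - 29 ≡ 1; y = λ·(23 - 1) - 20 ≡ 16. → (1, 16)
9P: (1, 16) + (6, 8). λ = (8 - 16)/(6 - 1) ≡ 21/5 mod 29. 5⁻¹ ≡ 6 (mod 29), so λ ≡ 10.
  x = λ² - 1 - 6 = 100 - 7 ≡ 6; y = λ·(1 - 6) - 16 ≡ 21. → (6, 21)
10P: (6, 21) + (6, 8): same x and y₁ ≡ -y₂, so the sum is the point at infinity.
10P = the point at infinity, so the order is 10.

10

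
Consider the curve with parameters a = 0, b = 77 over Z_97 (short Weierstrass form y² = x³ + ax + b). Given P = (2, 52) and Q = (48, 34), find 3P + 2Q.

First 3P:
Repeated addition: build up to 3P.
2P: tangent at (2, 52): λ = (3·2² + 0)/(2·52) ≡ 12/7. 7⁻¹ ≡ 14 (mod 97), so λ ≡ 12·14 ≡ 71.
  x = λ² - 2 - 2 = 5041 - 4 ≡ 90; y = λ·(2 - 90) - 52 ≡ 5. → (90, 5)
3P: (90, 5) + (2, 52). λ = (52 - 5)/(2 - 90) ≡ 47/9 mod 97. 9⁻¹ ≡ 54 (mod 97), so λ ≡ 16.
  x = λ² - 90 - 2 = 256 - 92 ≡ 67; y = λ·(90 - 67) - 5 ≡ 72. → (67, 72)
3P = (67, 72).
Next 2Q:
Repeated addition: build up to 2Q.
2Q: tangent at (48, 34): λ = (3·48² + 0)/(2·34) ≡ 25/68. 68⁻¹ ≡ 10 (mod 97) since 68·10 = 680 ≡ 1, so λ ≡ 25·10 ≡ 56.
  x = λ² - 48 - 48 = 3136 - 96 ≡ 33; y = λ·(48 - 33) - 34 ≡ 30. → (33, 30)
2Q = (33, 30).
Finally 3P + 2Q:
(67, 72) + (33, 30). λ = (30 - 72)/(33 - 67) ≡ 55/63 mod 97. 63⁻¹ ≡ 77 (mod 97) since 63·77 = 4851 ≡ 1, so λ ≡ 64.
  x = λ² - 67 - 33 = 4096 - 100 ≡ 19; y = λ·(67 - 19) - 72 ≡ 90. → (19, 90)

(19, 90)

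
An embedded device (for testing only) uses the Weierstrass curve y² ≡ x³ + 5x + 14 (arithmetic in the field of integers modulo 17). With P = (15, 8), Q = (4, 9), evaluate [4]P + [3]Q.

First 4P:
Double-and-add on 4 = (100)₂. Start with P = (15, 8) for the leading 1-bit.
double: tangent at (15, 8): λ = (3·15² + 5)/(2·8) ≡ 0/16. 16⁻¹ ≡ 16 (mod 17) since 16·16 = 256 ≡ 1, so λ ≡ 0·16 ≡ 0.
  x = λ² - 15 - 15 = 0 - 30 ≡ 4; y = λ·(15 - 4) - 8 ≡ 9. → (4, 9)
double: tangent at (4, 9): λ = (3·4² + 5)/(2·9) ≡ 2/1. 1⁻¹ ≡ 1 (mod 17), so λ ≡ 2·1 ≡ 2.
  x = λ² - 4 - 4 = 4 - 8 ≡ 13; y = λ·(4 - 13) - 9 ≡ 7. → (13, 7)
4P = (13, 7).
Next 3Q:
Repeated addition: build up to 3Q.
2Q: tangent at (4, 9): λ = (3·4² + 5)/(2·9) ≡ 2/1. 1⁻¹ ≡ 1 (mod 17), so λ ≡ 2·1 ≡ 2.
  x = λ² - 4 - 4 = 4 - 8 ≡ 13; y = λ·(4 - 13) - 9 ≡ 7. → (13, 7)
3Q: (13, 7) + (4, 9). λ = (9 - 7)/(4 - 13) ≡ 2/8 mod 17. 8⁻¹ ≡ 15 (mod 17), so λ ≡ 13.
  x = λ² - 13 - 4 = 169 - 17 ≡ 16; y = λ·(13 - 16) - 7 ≡ 5. → (16, 5)
3Q = (16, 5).
Finally 4P + 3Q:
(13, 7) + (16, 5). λ = (5 - 7)/(16 - 13) ≡ 15/3 mod 17. 3⁻¹ ≡ 6 (mod 17), so λ ≡ 5.
  x = λ² - 13 - 16 = 25 - 29 ≡ 13; y = λ·(13 - 13) - 7 ≡ 10. → (13, 10)

(13, 10)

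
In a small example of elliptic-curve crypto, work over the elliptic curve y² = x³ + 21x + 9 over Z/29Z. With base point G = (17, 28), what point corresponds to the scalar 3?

(28, 25)

Repeated addition: build up to 3G.
2G: tangent at (17, 28): λ = (3·17² + 21)/(2·28) ≡ 18/27. 27⁻¹ ≡ 14 (mod 29) since 27·14 = 378 ≡ 1, so λ ≡ 18·14 ≡ 20.
  x = λ² - 17 - 17 = 400 - 34 ≡ 18; y = λ·(17 - 18) - 28 ≡ 10. → (18, 10)
3G: (18, 10) + (17, 28). λ = (28 - 10)/(17 - 18) ≡ 18/28 mod 29. 28⁻¹ ≡ 28 (mod 29), so λ ≡ 11.
  x = λ² - 18 - 17 = 121 - 35 ≡ 28; y = λ·(18 - 28) - 10 ≡ 25. → (28, 25)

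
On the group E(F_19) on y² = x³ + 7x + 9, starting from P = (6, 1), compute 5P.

Repeated addition: build up to 5P.
2P: tangent at (6, 1): λ = (3·6² + 7)/(2·1) ≡ 1/2. 2⁻¹ ≡ 10 (mod 19), so λ ≡ 1·10 ≡ 10.
  x = λ² - 6 - 6 = 100 - 12 ≡ 12; y = λ·(6 - 12) - 1 ≡ 15. → (12, 15)
3P: (12, 15) + (6, 1). λ = (1 - 15)/(6 - 12) ≡ 5/13 mod 19. 13⁻¹ ≡ 3 (mod 19) since 13·3 = 39 ≡ 1, so λ ≡ 15.
  x = λ² - 12 - 6 = 225 - 18 ≡ 17; y = λ·(12 - 17) - 15 ≡ 5. → (17, 5)
4P: (17, 5) + (6, 1). λ = (1 - 5)/(6 - 17) ≡ 15/8 mod 19. 8⁻¹ ≡ 12 (mod 19), so λ ≡ 9.
  x = λ² - 17 - 6 = 81 - 23 ≡ 1; y = λ·(17 - 1) - 5 ≡ 6. → (1, 6)
5P: (1, 6) + (6, 1). λ = (1 - 6)/(6 - 1) ≡ 14/5 mod 19. 5⁻¹ ≡ 4 (mod 19) since 5·4 = 20 ≡ 1, so λ ≡ 18.
  x = λ² - 1 - 6 = 324 - 7 ≡ 13; y = λ·(1 - 13) - 6 ≡ 6. → (13, 6)

(13, 6)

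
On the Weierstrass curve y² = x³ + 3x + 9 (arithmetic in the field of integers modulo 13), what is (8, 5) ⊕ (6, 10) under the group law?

(2, 6)

(8, 5) + (6, 10). λ = (10 - 5)/(6 - 8) ≡ 5/11 mod 13. 11⁻¹ ≡ 6 (mod 13), so λ ≡ 4.
  x = λ² - 8 - 6 = 16 - 14 ≡ 2; y = λ·(8 - 2) - 5 ≡ 6. → (2, 6)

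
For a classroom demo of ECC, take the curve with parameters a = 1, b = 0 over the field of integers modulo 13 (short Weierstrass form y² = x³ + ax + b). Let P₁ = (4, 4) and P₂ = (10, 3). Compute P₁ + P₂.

(3, 11)

(4, 4) + (10, 3). λ = (3 - 4)/(10 - 4) ≡ 12/6 mod 13. 6⁻¹ ≡ 11 (mod 13) since 6·11 = 66 ≡ 1, so λ ≡ 2.
  x = λ² - 4 - 10 = 4 - 14 ≡ 3; y = λ·(4 - 3) - 4 ≡ 11. → (3, 11)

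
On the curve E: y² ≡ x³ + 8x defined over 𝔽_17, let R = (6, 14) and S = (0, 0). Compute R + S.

(6, 14) + (0, 0). λ = (0 - 14)/(0 - 6) ≡ 3/11 mod 17. 11⁻¹ ≡ 14 (mod 17) since 11·14 = 154 ≡ 1, so λ ≡ 8.
  x = λ² - 6 - 0 = 64 - 6 ≡ 7; y = λ·(6 - 7) - 14 ≡ 12. → (7, 12)

(7, 12)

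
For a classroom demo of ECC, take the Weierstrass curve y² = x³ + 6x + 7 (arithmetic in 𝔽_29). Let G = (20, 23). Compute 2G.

tangent at (20, 23): λ = (3·20² + 6)/(2·23) ≡ 17/17. 17⁻¹ ≡ 12 (mod 29), so λ ≡ 17·12 ≡ 1.
  x = λ² - 20 - 20 = 1 - 40 ≡ 19; y = λ·(20 - 19) - 23 ≡ 7. → (19, 7)

(19, 7)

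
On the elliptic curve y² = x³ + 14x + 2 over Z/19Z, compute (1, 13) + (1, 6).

The two points share x = 1 and their y-coordinates satisfy 13 + 6 ≡ 0 (mod 19), so they are inverses. Their sum is O.

O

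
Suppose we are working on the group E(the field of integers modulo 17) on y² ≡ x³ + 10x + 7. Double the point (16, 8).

(1, 1)

tangent at (16, 8): λ = (3·16² + 10)/(2·8) ≡ 13/16. 16⁻¹ ≡ 16 (mod 17) since 16·16 = 256 ≡ 1, so λ ≡ 13·16 ≡ 4.
  x = λ² - 16 - 16 = 16 - 32 ≡ 1; y = λ·(16 - 1) - 8 ≡ 1. → (1, 1)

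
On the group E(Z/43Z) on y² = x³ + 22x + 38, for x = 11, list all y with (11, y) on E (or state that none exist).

x³ + 22x + 38 = 1611 ≡ 20 (mod 43).
20 is a non-residue mod 43; no y exists.

none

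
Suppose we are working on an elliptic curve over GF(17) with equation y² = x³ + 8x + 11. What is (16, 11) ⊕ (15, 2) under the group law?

(16, 11) + (15, 2). λ = (2 - 11)/(15 - 16) ≡ 8/16 mod 17. 16⁻¹ ≡ 16 (mod 17), so λ ≡ 9.
  x = λ² - 16 - 15 = 81 - 31 ≡ 16; y = λ·(16 - 16) - 11 ≡ 6. → (16, 6)

(16, 6)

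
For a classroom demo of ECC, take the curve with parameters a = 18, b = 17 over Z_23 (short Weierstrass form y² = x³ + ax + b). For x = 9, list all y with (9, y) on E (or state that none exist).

x³ + 18x + 17 = 908 ≡ 11 (mod 23).
11 is a non-residue mod 23; no y exists.

none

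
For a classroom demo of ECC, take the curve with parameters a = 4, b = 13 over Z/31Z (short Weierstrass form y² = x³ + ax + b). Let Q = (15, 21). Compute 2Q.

tangent at (15, 21): λ = (3·15² + 4)/(2·21) ≡ 28/11. 11⁻¹ ≡ 17 (mod 31), so λ ≡ 28·17 ≡ 11.
  x = λ² - 15 - 15 = 121 - 30 ≡ 29; y = λ·(15 - 29) - 21 ≡ 11. → (29, 11)

(29, 11)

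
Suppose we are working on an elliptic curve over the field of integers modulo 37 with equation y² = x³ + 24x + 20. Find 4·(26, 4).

Write Q = (26, 4).
Repeated addition: build up to 4Q.
2Q: tangent at (26, 4): λ = (3·26² + 24)/(2·4) ≡ 17/8. 8⁻¹ ≡ 14 (mod 37) since 8·14 = 112 ≡ 1, so λ ≡ 17·14 ≡ 16.
  x = λ² - 26 - 26 = 256 - 52 ≡ 19; y = λ·(26 - 19) - 4 ≡ 34. → (19, 34)
3Q: (19, 34) + (26, 4). λ = (4 - 34)/(26 - 19) ≡ 7/7 mod 37. 7⁻¹ ≡ 16 (mod 37), so λ ≡ 1.
  x = λ² - 19 - 26 = 1 - 45 ≡ 30; y = λ·(19 - 30) - 34 ≡ 29. → (30, 29)
4Q: (30, 29) + (26, 4). λ = (4 - 29)/(26 - 30) ≡ 12/33 mod 37. 33⁻¹ ≡ 9 (mod 37), so λ ≡ 34.
  x = λ² - 30 - 26 = 1156 - 56 ≡ 27; y = λ·(30 - 27) - 29 ≡ 36. → (27, 36)

(27, 36)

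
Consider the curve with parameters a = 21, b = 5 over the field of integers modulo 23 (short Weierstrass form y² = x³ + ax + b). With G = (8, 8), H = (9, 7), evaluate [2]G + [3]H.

(17, 10)

First 2G:
Repeated addition: build up to 2G.
2G: tangent at (8, 8): λ = (3·8² + 21)/(2·8) ≡ 6/16. 16⁻¹ ≡ 13 (mod 23) since 16·13 = 208 ≡ 1, so λ ≡ 6·13 ≡ 9.
  x = λ² - 8 - 8 = 81 - 16 ≡ 19; y = λ·(8 - 19) - 8 ≡ 8. → (19, 8)
2G = (19, 8).
Next 3H:
Repeated addition: build up to 3H.
2H: tangent at (9, 7): λ = (3·9² + 21)/(2·7) ≡ 11/14. 14⁻¹ ≡ 5 (mod 23), so λ ≡ 11·5 ≡ 9.
  x = λ² - 9 - 9 = 81 - 18 ≡ 17; y = λ·(9 - 17) - 7 ≡ 13. → (17, 13)
3H: (17, 13) + (9, 7). λ = (7 - 13)/(9 - 17) ≡ 17/15 mod 23. 15⁻¹ ≡ 20 (mod 23), so λ ≡ 18.
  x = λ² - 17 - 9 = 324 - 26 ≡ 22; y = λ·(17 - 22) - 13 ≡ 12. → (22, 12)
3H = (22, 12).
Finally 2G + 3H:
(19, 8) + (22, 12). λ = (12 - 8)/(22 - 19) ≡ 4/3 mod 23. 3⁻¹ ≡ 8 (mod 23), so λ ≡ 9.
  x = λ² - 19 - 22 = 81 - 41 ≡ 17; y = λ·(19 - 17) - 8 ≡ 10. → (17, 10)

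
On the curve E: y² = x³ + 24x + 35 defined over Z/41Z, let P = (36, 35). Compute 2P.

(14, 9)

tangent at (36, 35): λ = (3·36² + 24)/(2·35) ≡ 17/29. 29⁻¹ ≡ 17 (mod 41) since 29·17 = 493 ≡ 1, so λ ≡ 17·17 ≡ 2.
  x = λ² - 36 - 36 = 4 - 72 ≡ 14; y = λ·(36 - 14) - 35 ≡ 9. → (14, 9)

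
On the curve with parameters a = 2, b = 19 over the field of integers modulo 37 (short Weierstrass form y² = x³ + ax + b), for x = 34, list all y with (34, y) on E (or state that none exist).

none

x³ + 2x + 19 = 39391 ≡ 23 (mod 37).
23 is a non-residue mod 37; no y exists.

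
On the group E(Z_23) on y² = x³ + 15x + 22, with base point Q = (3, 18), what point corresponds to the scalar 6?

Double-and-add on 6 = (110)₂. Start with Q = (3, 18) for the leading 1-bit.
double: tangent at (3, 18): λ = (3·3² + 15)/(2·18) ≡ 19/13. 13⁻¹ ≡ 16 (mod 23), so λ ≡ 19·16 ≡ 5.
  x = λ² - 3 - 3 = 25 - 6 ≡ 19; y = λ·(3 - 19) - 18 ≡ 17. → (19, 17)
add Q: (19, 17) + (3, 18). λ = (18 - 17)/(3 - 19) ≡ 1/7 mod 23. 7⁻¹ ≡ 10 (mod 23), so λ ≡ 10.
  x = λ² - 19 - 3 = 100 - 22 ≡ 9; y = λ·(19 - 9) - 17 ≡ 14. → (9, 14)
double: tangent at (9, 14): λ = (3·9² + 15)/(2·14) ≡ 5/5. 5⁻¹ ≡ 14 (mod 23), so λ ≡ 5·14 ≡ 1.
  x = λ² - 9 - 9 = 1 - 18 ≡ 6; y = λ·(9 - 6) - 14 ≡ 12. → (6, 12)

(6, 12)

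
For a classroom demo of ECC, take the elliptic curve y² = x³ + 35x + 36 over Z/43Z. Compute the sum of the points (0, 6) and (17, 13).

(0, 6) + (17, 13). λ = (13 - 6)/(17 - 0) ≡ 7/17 mod 43. 17⁻¹ ≡ 38 (mod 43), so λ ≡ 8.
  x = λ² - 0 - 17 = 64 - 17 ≡ 4; y = λ·(0 - 4) - 6 ≡ 5. → (4, 5)

(4, 5)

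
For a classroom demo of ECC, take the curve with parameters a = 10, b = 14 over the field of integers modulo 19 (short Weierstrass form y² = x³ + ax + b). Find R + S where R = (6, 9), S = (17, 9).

(15, 10)

(6, 9) + (17, 9). λ = (9 - 9)/(17 - 6) ≡ 0/11 mod 19. 11⁻¹ ≡ 7 (mod 19), so λ ≡ 0.
  x = λ² - 6 - 17 = 0 - 23 ≡ 15; y = λ·(6 - 15) - 9 ≡ 10. → (15, 10)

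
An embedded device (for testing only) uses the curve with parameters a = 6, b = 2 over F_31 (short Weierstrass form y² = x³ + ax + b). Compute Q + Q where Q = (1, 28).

(8, 29)

tangent at (1, 28): λ = (3·1² + 6)/(2·28) ≡ 9/25. 25⁻¹ ≡ 5 (mod 31) since 25·5 = 125 ≡ 1, so λ ≡ 9·5 ≡ 14.
  x = λ² - 1 - 1 = 196 - 2 ≡ 8; y = λ·(1 - 8) - 28 ≡ 29. → (8, 29)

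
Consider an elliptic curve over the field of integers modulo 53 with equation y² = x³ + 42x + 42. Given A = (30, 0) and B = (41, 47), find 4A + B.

First 4A:
Repeated addition: build up to 4A.
2A: (30, 0) + (30, 0): same x and y₁ ≡ -y₂, so the sum is ∞.
3A: ∞ + (30, 0) = (30, 0) (identity).
4A: (30, 0) + (30, 0): same x and y₁ ≡ -y₂, so the sum is ∞.
4A = ∞.
Finally 4A + B:
∞ + (41, 47) = (41, 47) (identity).

(41, 47)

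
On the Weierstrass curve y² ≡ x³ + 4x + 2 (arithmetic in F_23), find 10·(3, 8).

(5, 20)

Write P = (3, 8).
Double-and-add on 10 = (1010)₂. Start with P = (3, 8) for the leading 1-bit.
double: tangent at (3, 8): λ = (3·3² + 4)/(2·8) ≡ 8/16. 16⁻¹ ≡ 13 (mod 23) since 16·13 = 208 ≡ 1, so λ ≡ 8·13 ≡ 12.
  x = λ² - 3 - 3 = 144 - 6 ≡ 0; y = λ·(3 - 0) - 8 ≡ 5. → (0, 5)
double: tangent at (0, 5): λ = (3·0² + 4)/(2·5) ≡ 4/10. 10⁻¹ ≡ 7 (mod 23) since 10·7 = 70 ≡ 1, so λ ≡ 4·7 ≡ 5.
  x = λ² - 0 - 0 = 25 - 0 ≡ 2; y = λ·(0 - 2) - 5 ≡ 8. → (2, 8)
add P: (2, 8) + (3, 8). λ = (8 - 8)/(3 - 2) ≡ 0/1 mod 23. 1⁻¹ ≡ 1 (mod 23) since 1·1 = 1 ≡ 1, so λ ≡ 0.
  x = λ² - 2 - 3 = 0 - 5 ≡ 18; y = λ·(2 - 18) - 8 ≡ 15. → (18, 15)
double: tangent at (18, 15): λ = (3·18² + 4)/(2·15) ≡ 10/7. 7⁻¹ ≡ 10 (mod 23) since 7·10 = 70 ≡ 1, so λ ≡ 10·10 ≡ 8.
  x = λ² - 18 - 18 = 64 - 36 ≡ 5; y = λ·(18 - 5) - 15 ≡ 20. → (5, 20)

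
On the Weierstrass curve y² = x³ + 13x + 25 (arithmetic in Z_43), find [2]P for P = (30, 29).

tangent at (30, 29): λ = (3·30² + 13)/(2·29) ≡ 4/15. 15⁻¹ ≡ 23 (mod 43), so λ ≡ 4·23 ≡ 6.
  x = λ² - 30 - 30 = 36 - 60 ≡ 19; y = λ·(30 - 19) - 29 ≡ 37. → (19, 37)

(19, 37)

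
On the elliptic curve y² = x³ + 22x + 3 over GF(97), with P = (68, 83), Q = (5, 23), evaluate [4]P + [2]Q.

(60, 72)

First 4P:
Double-and-add on 4 = (100)₂. Start with P = (68, 83) for the leading 1-bit.
double: tangent at (68, 83): λ = (3·68² + 22)/(2·83) ≡ 23/69. 69⁻¹ ≡ 45 (mod 97), so λ ≡ 23·45 ≡ 65.
  x = λ² - 68 - 68 = 4225 - 136 ≡ 15; y = λ·(68 - 15) - 83 ≡ 64. → (15, 64)
double: tangent at (15, 64): λ = (3·15² + 22)/(2·64) ≡ 18/31. 31⁻¹ ≡ 72 (mod 97), so λ ≡ 18·72 ≡ 35.
  x = λ² - 15 - 15 = 1225 - 30 ≡ 31; y = λ·(15 - 31) - 64 ≡ 55. → (31, 55)
4P = (31, 55).
Next 2Q:
Repeated addition: build up to 2Q.
2Q: tangent at (5, 23): λ = (3·5² + 22)/(2·23) ≡ 0/46. 46⁻¹ ≡ 19 (mod 97) since 46·19 = 874 ≡ 1, so λ ≡ 0·19 ≡ 0.
  x = λ² - 5 - 5 = 0 - 10 ≡ 87; y = λ·(5 - 87) - 23 ≡ 74. → (87, 74)
2Q = (87, 74).
Finally 4P + 2Q:
(31, 55) + (87, 74). λ = (74 - 55)/(87 - 31) ≡ 19/56 mod 97. 56⁻¹ ≡ 26 (mod 97) since 56·26 = 1456 ≡ 1, so λ ≡ 9.
  x = λ² - 31 - 87 = 81 - 118 ≡ 60; y = λ·(31 - 60) - 55 ≡ 72. → (60, 72)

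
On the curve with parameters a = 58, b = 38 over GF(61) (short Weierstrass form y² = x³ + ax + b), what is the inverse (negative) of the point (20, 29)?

-(20, 29) = (20, -29 mod 61) = (20, 32).

(20, 32)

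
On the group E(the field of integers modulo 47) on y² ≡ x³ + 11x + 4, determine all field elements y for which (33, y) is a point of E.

none

x³ + 11x + 4 = 36304 ≡ 20 (mod 47).
20 is a non-residue mod 47; no y exists.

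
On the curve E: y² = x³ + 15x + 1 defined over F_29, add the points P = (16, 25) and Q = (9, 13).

(16, 25) + (9, 13). λ = (13 - 25)/(9 - 16) ≡ 17/22 mod 29. 22⁻¹ ≡ 4 (mod 29) since 22·4 = 88 ≡ 1, so λ ≡ 10.
  x = λ² - 16 - 9 = 100 - 25 ≡ 17; y = λ·(16 - 17) - 25 ≡ 23. → (17, 23)

(17, 23)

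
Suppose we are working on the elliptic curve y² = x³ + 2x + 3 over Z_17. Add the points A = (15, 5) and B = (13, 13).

(5, 6)

(15, 5) + (13, 13). λ = (13 - 5)/(13 - 15) ≡ 8/15 mod 17. 15⁻¹ ≡ 8 (mod 17) since 15·8 = 120 ≡ 1, so λ ≡ 13.
  x = λ² - 15 - 13 = 169 - 28 ≡ 5; y = λ·(15 - 5) - 5 ≡ 6. → (5, 6)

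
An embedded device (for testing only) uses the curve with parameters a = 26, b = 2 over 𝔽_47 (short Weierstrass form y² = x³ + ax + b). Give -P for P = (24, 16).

(24, 31)

-(24, 16) = (24, -16 mod 47) = (24, 31).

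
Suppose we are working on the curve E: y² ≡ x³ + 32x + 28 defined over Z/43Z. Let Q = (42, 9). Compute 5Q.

Double-and-add on 5 = (101)₂. Start with Q = (42, 9) for the leading 1-bit.
double: tangent at (42, 9): λ = (3·42² + 32)/(2·9) ≡ 35/18. 18⁻¹ ≡ 12 (mod 43), so λ ≡ 35·12 ≡ 33.
  x = λ² - 42 - 42 = 1089 - 84 ≡ 16; y = λ·(42 - 16) - 9 ≡ 32. → (16, 32)
double: tangent at (16, 32): λ = (3·16² + 32)/(2·32) ≡ 26/21. 21⁻¹ ≡ 41 (mod 43), so λ ≡ 26·41 ≡ 34.
  x = λ² - 16 - 16 = 1156 - 32 ≡ 6; y = λ·(16 - 6) - 32 ≡ 7. → (6, 7)
add Q: (6, 7) + (42, 9). λ = (9 - 7)/(42 - 6) ≡ 2/36 mod 43. 36⁻¹ ≡ 6 (mod 43), so λ ≡ 12.
  x = λ² - 6 - 42 = 144 - 48 ≡ 10; y = λ·(6 - 10) - 7 ≡ 31. → (10, 31)

(10, 31)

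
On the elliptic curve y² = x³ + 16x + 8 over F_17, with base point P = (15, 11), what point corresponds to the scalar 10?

Double-and-add on 10 = (1010)₂. Start with P = (15, 11) for the leading 1-bit.
double: tangent at (15, 11): λ = (3·15² + 16)/(2·11) ≡ 11/5. 5⁻¹ ≡ 7 (mod 17), so λ ≡ 11·7 ≡ 9.
  x = λ² - 15 - 15 = 81 - 30 ≡ 0; y = λ·(15 - 0) - 11 ≡ 5. → (0, 5)
double: tangent at (0, 5): λ = (3·0² + 16)/(2·5) ≡ 16/10. 10⁻¹ ≡ 12 (mod 17), so λ ≡ 16·12 ≡ 5.
  x = λ² - 0 - 0 = 25 - 0 ≡ 8; y = λ·(0 - 8) - 5 ≡ 6. → (8, 6)
add P: (8, 6) + (15, 11). λ = (11 - 6)/(15 - 8) ≡ 5/7 mod 17. 7⁻¹ ≡ 5 (mod 17), so λ ≡ 8.
  x = λ² - 8 - 15 = 64 - 23 ≡ 7; y = λ·(8 - 7) - 6 ≡ 2. → (7, 2)
double: tangent at (7, 2): λ = (3·7² + 16)/(2·2) ≡ 10/4. 4⁻¹ ≡ 13 (mod 17), so λ ≡ 10·13 ≡ 11.
  x = λ² - 7 - 7 = 121 - 14 ≡ 5; y = λ·(7 - 5) - 2 ≡ 3. → (5, 3)

(5, 3)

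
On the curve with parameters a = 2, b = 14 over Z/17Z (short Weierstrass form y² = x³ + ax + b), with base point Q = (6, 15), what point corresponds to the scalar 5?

Double-and-add on 5 = (101)₂. Start with Q = (6, 15) for the leading 1-bit.
double: tangent at (6, 15): λ = (3·6² + 2)/(2·15) ≡ 8/13. 13⁻¹ ≡ 4 (mod 17), so λ ≡ 8·4 ≡ 15.
  x = λ² - 6 - 6 = 225 - 12 ≡ 9; y = λ·(6 - 9) - 15 ≡ 8. → (9, 8)
double: tangent at (9, 8): λ = (3·9² + 2)/(2·8) ≡ 7/16. 16⁻¹ ≡ 16 (mod 17) since 16·16 = 256 ≡ 1, so λ ≡ 7·16 ≡ 10.
  x = λ² - 9 - 9 = 100 - 18 ≡ 14; y = λ·(9 - 14) - 8 ≡ 10. → (14, 10)
add Q: (14, 10) + (6, 15). λ = (15 - 10)/(6 - 14) ≡ 5/9 mod 17. 9⁻¹ ≡ 2 (mod 17), so λ ≡ 10.
  x = λ² - 14 - 6 = 100 - 20 ≡ 12; y = λ·(14 - 12) - 10 ≡ 10. → (12, 10)

(12, 10)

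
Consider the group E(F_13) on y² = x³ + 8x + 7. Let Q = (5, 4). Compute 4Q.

(1, 9)

Double-and-add on 4 = (100)₂. Start with Q = (5, 4) for the leading 1-bit.
double: tangent at (5, 4): λ = (3·5² + 8)/(2·4) ≡ 5/8. 8⁻¹ ≡ 5 (mod 13), so λ ≡ 5·5 ≡ 12.
  x = λ² - 5 - 5 = 144 - 10 ≡ 4; y = λ·(5 - 4) - 4 ≡ 8. → (4, 8)
double: tangent at (4, 8): λ = (3·4² + 8)/(2·8) ≡ 4/3. 3⁻¹ ≡ 9 (mod 13), so λ ≡ 4·9 ≡ 10.
  x = λ² - 4 - 4 = 100 - 8 ≡ 1; y = λ·(4 - 1) - 8 ≡ 9. → (1, 9)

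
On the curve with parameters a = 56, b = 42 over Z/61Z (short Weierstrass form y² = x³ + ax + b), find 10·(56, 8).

Write Q = (56, 8).
Double-and-add on 10 = (1010)₂. Start with Q = (56, 8) for the leading 1-bit.
double: tangent at (56, 8): λ = (3·56² + 56)/(2·8) ≡ 9/16. 16⁻¹ ≡ 42 (mod 61), so λ ≡ 9·42 ≡ 12.
  x = λ² - 56 - 56 = 144 - 112 ≡ 32; y = λ·(56 - 32) - 8 ≡ 36. → (32, 36)
double: tangent at (32, 36): λ = (3·32² + 56)/(2·36) ≡ 17/11. 11⁻¹ ≡ 50 (mod 61) since 11·50 = 550 ≡ 1, so λ ≡ 17·50 ≡ 57.
  x = λ² - 32 - 32 = 3249 - 64 ≡ 13; y = λ·(32 - 13) - 36 ≡ 10. → (13, 10)
add Q: (13, 10) + (56, 8). λ = (8 - 10)/(56 - 13) ≡ 59/43 mod 61. 43⁻¹ ≡ 44 (mod 61), so λ ≡ 34.
  x = λ² - 13 - 56 = 1156 - 69 ≡ 50; y = λ·(13 - 50) - 10 ≡ 13. → (50, 13)
double: tangent at (50, 13): λ = (3·50² + 56)/(2·13) ≡ 53/26. 26⁻¹ ≡ 54 (mod 61), so λ ≡ 53·54 ≡ 56.
  x = λ² - 50 - 50 = 3136 - 100 ≡ 47; y = λ·(50 - 47) - 13 ≡ 33. → (47, 33)

(47, 33)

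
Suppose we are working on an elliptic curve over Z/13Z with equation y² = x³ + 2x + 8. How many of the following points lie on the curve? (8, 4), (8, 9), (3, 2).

(8, 4): 4² ≡ 3, rhs ≡ 3 → on.
(8, 9): 9² ≡ 3, rhs ≡ 3 → on.
(3, 2): 2² ≡ 4, rhs ≡ 2 → off.

2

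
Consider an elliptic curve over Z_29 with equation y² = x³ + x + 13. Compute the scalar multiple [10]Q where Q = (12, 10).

Repeated addition: build up to 10Q.
2Q: tangent at (12, 10): λ = (3·12² + 1)/(2·10) ≡ 27/20. 20⁻¹ ≡ 16 (mod 29) since 20·16 = 320 ≡ 1, so λ ≡ 27·16 ≡ 26.
  x = λ² - 12 - 12 = 676 - 24 ≡ 14; y = λ·(12 - 14) - 10 ≡ 25. → (14, 25)
3Q: (14, 25) + (12, 10). λ = (10 - 25)/(12 - 14) ≡ 14/27 mod 29. 27⁻¹ ≡ 14 (mod 29) since 27·14 = 378 ≡ 1, so λ ≡ 22.
  x = λ² - 14 - 12 = 484 - 26 ≡ 23; y = λ·(14 - 23) - 25 ≡ 9. → (23, 9)
4Q: (23, 9) + (12, 10). λ = (10 - 9)/(12 - 23) ≡ 1/18 mod 29. 18⁻¹ ≡ 21 (mod 29) since 18·21 = 378 ≡ 1, so λ ≡ 21.
  x = λ² - 23 - 12 = 441 - 35 ≡ 0; y = λ·(23 - 0) - 9 ≡ 10. → (0, 10)
5Q: (0, 10) + (12, 10). λ = (10 - 10)/(12 - 0) ≡ 0/12 mod 29. 12⁻¹ ≡ 17 (mod 29), so λ ≡ 0.
  x = λ² - 0 - 12 = 0 - 12 ≡ 17; y = λ·(0 - 17) - 10 ≡ 19. → (17, 19)
6Q: (17, 19) + (12, 10). λ = (10 - 19)/(12 - 17) ≡ 20/24 mod 29. 24⁻¹ ≡ 23 (mod 29) since 24·23 = 552 ≡ 1, so λ ≡ 25.
  x = λ² - 17 - 12 = 625 - 29 ≡ 16; y = λ·(17 - 16) - 19 ≡ 6. → (16, 6)
7Q: (16, 6) + (12, 10). λ = (10 - 6)/(12 - 16) ≡ 4/25 mod 29. 25⁻¹ ≡ 7 (mod 29) since 25·7 = 175 ≡ 1, so λ ≡ 28.
  x = λ² - 16 - 12 = 784 - 28 ≡ 2; y = λ·(16 - 2) - 6 ≡ 9. → (2, 9)
8Q: (2, 9) + (12, 10). λ = (10 - 9)/(12 - 2) ≡ 1/10 mod 29. 10⁻¹ ≡ 3 (mod 29) since 10·3 = 30 ≡ 1, so λ ≡ 3.
  x = λ² - 2 - 12 = 9 - 14 ≡ 24; y = λ·(2 - 24) - 9 ≡ 12. → (24, 12)
9Q: (24, 12) + (12, 10). λ = (10 - 12)/(12 - 24) ≡ 27/17 mod 29. 17⁻¹ ≡ 12 (mod 29), so λ ≡ 5.
  x = λ² - 24 - 12 = 25 - 36 ≡ 18; y = λ·(24 - 18) - 12 ≡ 18. → (18, 18)
10Q: (18, 18) + (12, 10). λ = (10 - 18)/(12 - 18) ≡ 21/23 mod 29. 23⁻¹ ≡ 24 (mod 29) since 23·24 = 552 ≡ 1, so λ ≡ 11.
  x = λ² - 18 - 12 = 121 - 30 ≡ 4; y = λ·(18 - 4) - 18 ≡ 20. → (4, 20)

(4, 20)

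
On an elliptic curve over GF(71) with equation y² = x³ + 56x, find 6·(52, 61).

Write G = (52, 61).
Repeated addition: build up to 6G.
2G: tangent at (52, 61): λ = (3·52² + 56)/(2·61) ≡ 3/51. 51⁻¹ ≡ 39 (mod 71), so λ ≡ 3·39 ≡ 46.
  x = λ² - 52 - 52 = 2116 - 104 ≡ 24; y = λ·(52 - 24) - 61 ≡ 20. → (24, 20)
3G: (24, 20) + (52, 61). λ = (61 - 20)/(52 - 24) ≡ 41/28 mod 71. 28⁻¹ ≡ 33 (mod 71) since 28·33 = 924 ≡ 1, so λ ≡ 4.
  x = λ² - 24 - 52 = 16 - 76 ≡ 11; y = λ·(24 - 11) - 20 ≡ 32. → (11, 32)
4G: (11, 32) + (52, 61). λ = (61 - 32)/(52 - 11) ≡ 29/41 mod 71. 41⁻¹ ≡ 26 (mod 71), so λ ≡ 44.
  x = λ² - 11 - 52 = 1936 - 63 ≡ 27; y = λ·(11 - 27) - 32 ≡ 45. → (27, 45)
5G: (27, 45) + (52, 61). λ = (61 - 45)/(52 - 27) ≡ 16/25 mod 71. 25⁻¹ ≡ 54 (mod 71) since 25·54 = 1350 ≡ 1, so λ ≡ 12.
  x = λ² - 27 - 52 = 144 - 79 ≡ 65; y = λ·(27 - 65) - 45 ≡ 67. → (65, 67)
6G: (65, 67) + (52, 61). λ = (61 - 67)/(52 - 65) ≡ 65/58 mod 71. 58⁻¹ ≡ 60 (mod 71) since 58·60 = 3480 ≡ 1, so λ ≡ 66.
  x = λ² - 65 - 52 = 4356 - 117 ≡ 50; y = λ·(65 - 50) - 67 ≡ 0. → (50, 0)

(50, 0)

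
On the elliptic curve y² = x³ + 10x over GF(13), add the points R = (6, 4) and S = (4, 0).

(6, 4) + (4, 0). λ = (0 - 4)/(4 - 6) ≡ 9/11 mod 13. 11⁻¹ ≡ 6 (mod 13) since 11·6 = 66 ≡ 1, so λ ≡ 2.
  x = λ² - 6 - 4 = 4 - 10 ≡ 7; y = λ·(6 - 7) - 4 ≡ 7. → (7, 7)

(7, 7)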